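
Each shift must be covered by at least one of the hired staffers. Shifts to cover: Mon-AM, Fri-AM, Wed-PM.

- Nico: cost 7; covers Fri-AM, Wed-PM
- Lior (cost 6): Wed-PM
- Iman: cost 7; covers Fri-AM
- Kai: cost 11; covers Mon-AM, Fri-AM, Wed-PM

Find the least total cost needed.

This is a weighted set-cover instance.
Kai alone covers Mon-AM, Fri-AM, Wed-PM — every shift.
Total cost: 11.

11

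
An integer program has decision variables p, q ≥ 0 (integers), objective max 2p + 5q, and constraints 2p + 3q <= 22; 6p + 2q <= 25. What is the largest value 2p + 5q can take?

Relaxing integrality, the LP optimum is 36.67 at (p,q) = (0, 7.33), which is not an integer point.
(p,q)=(0,7): 2·0+3·7=21≤22, 6·0+2·7=14≤25, objective 35.
(p,q)=(1,6): 2·1+3·6=20≤22, 6·1+2·6=18≤25, objective 32.
(p,q)=(0,6): 2·0+3·6=18≤22, 6·0+2·6=12≤25, objective 30.
Maximum is 35 at (p,q)=(0,7).

35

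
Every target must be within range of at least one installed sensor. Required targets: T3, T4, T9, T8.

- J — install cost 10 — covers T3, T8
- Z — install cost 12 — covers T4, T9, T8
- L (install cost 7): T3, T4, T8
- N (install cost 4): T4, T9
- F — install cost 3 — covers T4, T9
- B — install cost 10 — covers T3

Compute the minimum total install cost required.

This is a weighted set-cover instance.
Choose L and F: together they cover T3, T4, T9, T8 — every target.
Total install cost: 7 + 3 = 10.
No cover costs less than 10.

10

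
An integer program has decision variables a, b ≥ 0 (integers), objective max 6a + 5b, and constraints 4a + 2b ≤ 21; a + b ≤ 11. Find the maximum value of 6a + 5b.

The continuous relaxation peaks at (0, 10.5) with value 52.50; rounding to a feasible lattice point costs some objective.
(a,b)=(0,10): 4·0+2·10=20≤21, 1·0+1·10=10≤11, objective 50.
(a,b)=(0,9): 4·0+2·9=18≤21, 1·0+1·9=9≤11, objective 45.
No feasible integer point exceeds 50.

50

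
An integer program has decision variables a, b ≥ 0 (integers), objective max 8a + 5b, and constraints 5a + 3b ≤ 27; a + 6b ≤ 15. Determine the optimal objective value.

Relaxing integrality, the LP optimum is 43.56 at (a,b) = (4.33, 1.78), which is not an integer point.
(a,b)=(5,0): 5·5+3·0=25≤27, 1·5+6·0=5≤15, objective 40.
(a,b)=(4,1): 5·4+3·1=23≤27, 1·4+6·1=10≤15, objective 37.
(a,b)=(3,2): 5·3+3·2=21≤27, 1·3+6·2=15≤15, objective 34.
Maximum is 40 at (a,b)=(5,0).

40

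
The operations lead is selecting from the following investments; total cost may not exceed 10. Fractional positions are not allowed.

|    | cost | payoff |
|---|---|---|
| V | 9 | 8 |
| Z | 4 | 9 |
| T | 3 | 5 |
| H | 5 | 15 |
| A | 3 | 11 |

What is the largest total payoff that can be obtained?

26

Allowing fractional choices, the relaxed optimum would be about 30.5, but investments are indivisible.
H + A: cost 5 + 3 = 8 ≤ 10, payoff 15 + 11 = 26.
Z + H: cost 4 + 5 = 9 ≤ 10, payoff 9 + 15 = 24.
Z + T + A: cost 4 + 3 + 3 = 10 ≤ 10, payoff 9 + 5 + 11 = 25.
Best is H and A with total payoff 26.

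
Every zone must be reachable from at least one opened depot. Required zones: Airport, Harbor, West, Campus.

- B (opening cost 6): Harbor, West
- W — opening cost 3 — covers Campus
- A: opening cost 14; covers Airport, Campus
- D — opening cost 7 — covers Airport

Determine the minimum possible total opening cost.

16

Choose B, W, and D: together they cover Airport, Harbor, West, Campus — every zone.
Total opening cost: 6 + 3 + 7 = 16.
No cover costs less than 16.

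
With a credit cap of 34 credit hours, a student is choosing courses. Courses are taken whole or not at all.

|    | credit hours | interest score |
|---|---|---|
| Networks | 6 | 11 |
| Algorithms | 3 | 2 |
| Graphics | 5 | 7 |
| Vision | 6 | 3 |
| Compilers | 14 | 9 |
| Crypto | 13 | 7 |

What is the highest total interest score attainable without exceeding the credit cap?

Allowing fractional choices, the relaxed optimum would be about 32.2, but courses are indivisible.
Networks + Algorithms + Graphics + Vision + Crypto: credit hours 6 + 3 + 5 + 6 + 13 = 33 ≤ 34, interest score 11 + 2 + 7 + 3 + 7 = 30.
Networks + Algorithms + Graphics + Vision + Compilers: credit hours 6 + 3 + 5 + 6 + 14 = 34 ≤ 34, interest score 11 + 2 + 7 + 3 + 9 = 32.
Networks + Graphics + Vision + Compilers: credit hours 6 + 5 + 6 + 14 = 31 ≤ 34, interest score 11 + 7 + 3 + 9 = 30.
Best is Networks, Algorithms, Graphics, Vision, and Compilers with total interest score 32.

32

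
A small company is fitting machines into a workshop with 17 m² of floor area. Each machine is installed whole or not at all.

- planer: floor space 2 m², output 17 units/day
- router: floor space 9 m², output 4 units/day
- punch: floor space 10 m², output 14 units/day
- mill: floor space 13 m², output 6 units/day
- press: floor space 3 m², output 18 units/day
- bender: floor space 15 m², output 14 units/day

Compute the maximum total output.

Take planer, punch, and press: floor space 2 + 10 + 3 = 15 ≤ 17, output 17 + 14 + 18 = 49.
No other feasible combination does better.

49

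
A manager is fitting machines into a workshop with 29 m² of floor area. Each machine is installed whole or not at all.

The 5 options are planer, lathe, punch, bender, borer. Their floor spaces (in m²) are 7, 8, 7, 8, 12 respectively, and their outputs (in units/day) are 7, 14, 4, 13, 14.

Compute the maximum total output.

41

Allowing fractional choices, the relaxed optimum would be about 42.0, but machines are indivisible.
lathe + bender + borer: floor space 8 + 8 + 12 = 28 ≤ 29, output 14 + 13 + 14 = 41.
planer + lathe + borer: floor space 7 + 8 + 12 = 27 ≤ 29, output 7 + 14 + 14 = 35.
Best is lathe, bender, and borer with total output 41.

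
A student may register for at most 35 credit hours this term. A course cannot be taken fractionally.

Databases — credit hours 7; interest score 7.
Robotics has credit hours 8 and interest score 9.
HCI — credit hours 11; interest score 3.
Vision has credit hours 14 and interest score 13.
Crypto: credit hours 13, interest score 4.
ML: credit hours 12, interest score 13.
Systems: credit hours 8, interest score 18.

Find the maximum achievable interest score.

47

Treat it as a binary knapsack problem.
Databases + Robotics + ML + Systems: credit hours 7 + 8 + 12 + 8 = 35 ≤ 35, interest score 7 + 9 + 13 + 18 = 47.
Vision + ML + Systems: credit hours 14 + 12 + 8 = 34 ≤ 35, interest score 13 + 13 + 18 = 44.
Best is Databases, Robotics, ML, and Systems with total interest score 47.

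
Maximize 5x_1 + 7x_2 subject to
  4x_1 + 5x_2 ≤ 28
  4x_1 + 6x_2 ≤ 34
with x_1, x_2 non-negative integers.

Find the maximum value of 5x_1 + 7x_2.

The continuous relaxation peaks at (0, 5.6) with value 39.20; rounding to a feasible lattice point costs some objective.
(x_1,x_2)=(2,4): 4·2+5·4=28≤28, 4·2+6·4=32≤34, objective 38.
(x_1,x_2)=(3,3): 4·3+5·3=27≤28, 4·3+6·3=30≤34, objective 36.
Maximum is 38 at (x_1,x_2)=(2,4).

38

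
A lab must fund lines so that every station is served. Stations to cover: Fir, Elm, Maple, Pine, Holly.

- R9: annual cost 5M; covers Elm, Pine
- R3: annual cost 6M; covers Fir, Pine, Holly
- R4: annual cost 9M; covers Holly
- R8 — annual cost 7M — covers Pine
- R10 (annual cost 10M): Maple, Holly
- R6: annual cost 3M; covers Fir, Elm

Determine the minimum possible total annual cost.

18

The greedy cost-per-new-station heuristic would pick R6, R3, and R10 for 19, but a cheaper cover exists.
Choose R9, R10, and R6: together they cover Fir, Elm, Maple, Pine, Holly — every station.
Total annual cost: 5 + 10 + 3 = 18.
No cover costs less than 18.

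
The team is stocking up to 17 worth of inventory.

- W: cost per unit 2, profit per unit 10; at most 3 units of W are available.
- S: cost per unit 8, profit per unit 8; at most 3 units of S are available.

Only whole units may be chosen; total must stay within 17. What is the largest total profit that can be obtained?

This is a bounded integer knapsack.
Take 3×W and 1×S: cost 14 ≤ 17, profit 3·10 + 1·8 = 38.
W has the best ratio (10/2) and is taken to its limit of 3; remaining capacity is filled optimally with the others.

38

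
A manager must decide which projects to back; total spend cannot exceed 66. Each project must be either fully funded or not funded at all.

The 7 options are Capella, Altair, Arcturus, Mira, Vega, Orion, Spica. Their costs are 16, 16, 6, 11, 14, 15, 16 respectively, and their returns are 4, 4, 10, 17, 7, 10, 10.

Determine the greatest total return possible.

54

This is a 0-1 knapsack instance.
Allowing fractional choices, the relaxed optimum would be about 55.0, but projects are indivisible.
Altair + Arcturus + Mira + Orion + Spica: cost 16 + 6 + 11 + 15 + 16 = 64 ≤ 66, return 4 + 10 + 17 + 10 + 10 = 51.
Capella + Arcturus + Mira + Orion + Spica: cost 16 + 6 + 11 + 15 + 16 = 64 ≤ 66, return 4 + 10 + 17 + 10 + 10 = 51.
Arcturus + Mira + Vega + Orion + Spica: cost 6 + 11 + 14 + 15 + 16 = 62 ≤ 66, return 10 + 17 + 7 + 10 + 10 = 54.
Best is Arcturus, Mira, Vega, Orion, and Spica with total return 54.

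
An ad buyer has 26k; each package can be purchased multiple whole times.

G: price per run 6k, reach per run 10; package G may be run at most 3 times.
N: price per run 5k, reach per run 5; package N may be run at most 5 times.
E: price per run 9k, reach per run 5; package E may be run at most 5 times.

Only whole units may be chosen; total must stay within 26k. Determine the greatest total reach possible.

This is a bounded integer knapsack.
3×G and 1×N: price 23 ≤ 26, reach 3·10 + 1·5 = 35.
1×G and 4×N: price 26 ≤ 26, reach 1·10 + 4·5 = 30.
Best is 35.

35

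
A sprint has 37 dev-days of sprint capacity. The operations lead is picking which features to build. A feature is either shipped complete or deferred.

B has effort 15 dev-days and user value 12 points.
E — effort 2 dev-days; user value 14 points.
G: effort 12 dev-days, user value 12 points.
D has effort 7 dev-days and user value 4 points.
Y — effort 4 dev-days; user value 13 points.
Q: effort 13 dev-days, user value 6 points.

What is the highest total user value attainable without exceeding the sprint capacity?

51

B + E + G + Y: effort 15 + 2 + 12 + 4 = 33 ≤ 37, user value 12 + 14 + 12 + 13 = 51.
E + G + Y + Q: effort 2 + 12 + 4 + 13 = 31 ≤ 37, user value 14 + 12 + 13 + 6 = 45.
B + E + Y + Q: effort 15 + 2 + 4 + 13 = 34 ≤ 37, user value 12 + 14 + 13 + 6 = 45.
Best is B, E, G, and Y with total user value 51.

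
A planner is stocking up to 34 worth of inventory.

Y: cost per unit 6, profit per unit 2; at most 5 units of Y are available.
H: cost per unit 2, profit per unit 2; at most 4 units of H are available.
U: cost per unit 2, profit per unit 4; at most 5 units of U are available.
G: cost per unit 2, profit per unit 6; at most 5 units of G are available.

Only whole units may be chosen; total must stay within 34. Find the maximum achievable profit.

60

Take 1×Y, 4×H, 5×U, and 5×G: cost 34 ≤ 34, profit 1·2 + 4·2 + 5·4 + 5·6 = 60.
G has the best ratio (6/2) and is taken to its limit of 5; remaining capacity is filled optimally with the others.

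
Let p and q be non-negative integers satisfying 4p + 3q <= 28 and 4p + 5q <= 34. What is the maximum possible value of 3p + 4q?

27

The continuous relaxation peaks at (0, 6.8) with value 27.20; rounding to a feasible lattice point costs some objective.
(p,q)=(1,6): 4·1+3·6=22≤28, 4·1+5·6=34≤34, objective 27.
(p,q)=(2,5): 4·2+3·5=23≤28, 4·2+5·5=33≤34, objective 26.
The best lattice point is (1,6), giving 27.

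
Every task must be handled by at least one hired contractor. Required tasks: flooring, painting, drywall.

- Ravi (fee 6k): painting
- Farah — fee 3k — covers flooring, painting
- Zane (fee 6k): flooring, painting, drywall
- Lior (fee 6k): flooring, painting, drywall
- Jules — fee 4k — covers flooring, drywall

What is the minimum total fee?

The greedy cost-per-new-task heuristic would pick Farah and Jules for 7, but a cheaper cover exists.
Zane alone covers flooring, painting, drywall — every task.
Total fee: 6.
No cover costs less than 6.

6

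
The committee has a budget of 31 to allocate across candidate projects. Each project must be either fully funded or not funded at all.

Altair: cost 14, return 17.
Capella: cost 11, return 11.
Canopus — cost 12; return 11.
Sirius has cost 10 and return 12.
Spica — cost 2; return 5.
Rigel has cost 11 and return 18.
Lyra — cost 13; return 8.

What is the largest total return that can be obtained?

40

Allowing fractional choices, the relaxed optimum would be about 44.8, but projects are indivisible.
Altair + Spica + Rigel: cost 14 + 2 + 11 = 27 ≤ 31, return 17 + 5 + 18 = 40.
Sirius + Spica + Rigel: cost 10 + 2 + 11 = 23 ≤ 31, return 12 + 5 + 18 = 35.
Best is Altair, Spica, and Rigel with total return 40.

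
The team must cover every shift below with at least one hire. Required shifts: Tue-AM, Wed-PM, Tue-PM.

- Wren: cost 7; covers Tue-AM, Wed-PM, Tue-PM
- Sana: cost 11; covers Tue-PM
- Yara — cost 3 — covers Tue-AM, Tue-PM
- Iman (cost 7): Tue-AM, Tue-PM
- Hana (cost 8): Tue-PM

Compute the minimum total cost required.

7

The greedy cost-per-new-shift heuristic would pick Yara and Wren for 10, but a cheaper cover exists.
Wren alone covers Tue-AM, Wed-PM, Tue-PM — every shift.
Total cost: 7.
No cover costs less than 7.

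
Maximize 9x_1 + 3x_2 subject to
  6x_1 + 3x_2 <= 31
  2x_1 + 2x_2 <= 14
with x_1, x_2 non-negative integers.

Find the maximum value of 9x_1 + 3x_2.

45

(x_1,x_2)=(5,0): 6·5+3·0=30≤31, 2·5+2·0=10≤14, objective 45.
(x_1,x_2)=(4,1): 6·4+3·1=27≤31, 2·4+2·1=10≤14, objective 39.
Maximum is 45 at (x_1,x_2)=(5,0).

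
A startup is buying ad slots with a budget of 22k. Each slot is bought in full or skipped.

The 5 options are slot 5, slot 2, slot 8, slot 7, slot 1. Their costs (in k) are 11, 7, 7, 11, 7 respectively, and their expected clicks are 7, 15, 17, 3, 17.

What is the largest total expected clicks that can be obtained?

49

Treat it as a binary knapsack problem.
Take slot 2, slot 8, and slot 1: cost 7 + 7 + 7 = 21 ≤ 22, expected clicks 15 + 17 + 17 = 49.
No other feasible combination does better.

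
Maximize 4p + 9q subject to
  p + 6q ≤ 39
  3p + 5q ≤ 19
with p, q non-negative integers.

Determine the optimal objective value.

31

(p,q)=(1,3): 1·1+6·3=19≤39, 3·1+5·3=18≤19, objective 31.
(p,q)=(0,3): 1·0+6·3=18≤39, 3·0+5·3=15≤19, objective 27.
(p,q)=(2,2): 1·2+6·2=14≤39, 3·2+5·2=16≤19, objective 26.
The best lattice point is (1,3), giving 31.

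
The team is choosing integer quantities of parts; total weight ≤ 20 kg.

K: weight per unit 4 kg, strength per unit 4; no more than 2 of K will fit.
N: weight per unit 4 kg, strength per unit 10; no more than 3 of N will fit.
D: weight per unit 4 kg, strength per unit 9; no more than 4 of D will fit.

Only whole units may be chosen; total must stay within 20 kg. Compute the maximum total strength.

48

This is a bounded integer knapsack.
N has the best ratio (10/4); taking only N gives at most 3×10 = 30 (stopped by the supply cap of 3).
Mixing does better — 3×N and 2×D: weight 20 ≤ 20, strength 3·10 + 2·9 = 48.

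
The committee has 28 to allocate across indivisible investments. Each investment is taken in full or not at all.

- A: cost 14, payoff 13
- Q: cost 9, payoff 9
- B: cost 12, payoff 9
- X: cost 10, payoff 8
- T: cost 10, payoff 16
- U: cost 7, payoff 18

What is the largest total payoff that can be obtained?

43

This is a 0-1 knapsack instance.
Allowing fractional choices, the relaxed optimum would be about 44.9, but investments are indivisible.
X + T + U: cost 10 + 10 + 7 = 27 ≤ 28, payoff 8 + 16 + 18 = 42.
Q + T + U: cost 9 + 10 + 7 = 26 ≤ 28, payoff 9 + 16 + 18 = 43.
Q + B + U: cost 9 + 12 + 7 = 28 ≤ 28, payoff 9 + 9 + 18 = 36.
Best is Q, T, and U with total payoff 43.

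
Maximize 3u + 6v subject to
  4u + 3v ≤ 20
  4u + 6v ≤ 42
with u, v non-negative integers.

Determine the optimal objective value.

36

(u,v)=(0,6): 4·0+3·6=18≤20, 4·0+6·6=36≤42, objective 36.
(u,v)=(1,5): 4·1+3·5=19≤20, 4·1+6·5=34≤42, objective 33.
(u,v)=(0,5): 4·0+3·5=15≤20, 4·0+6·5=30≤42, objective 30.
The best lattice point is (0,6), giving 36.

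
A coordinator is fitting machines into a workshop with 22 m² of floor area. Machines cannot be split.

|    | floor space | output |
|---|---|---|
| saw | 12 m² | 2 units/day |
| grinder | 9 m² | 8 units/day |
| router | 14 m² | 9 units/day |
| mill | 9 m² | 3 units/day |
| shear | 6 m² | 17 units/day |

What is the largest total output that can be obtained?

Take router and shear: floor space 14 + 6 = 20 ≤ 22, output 9 + 17 = 26.
No other feasible combination does better.

26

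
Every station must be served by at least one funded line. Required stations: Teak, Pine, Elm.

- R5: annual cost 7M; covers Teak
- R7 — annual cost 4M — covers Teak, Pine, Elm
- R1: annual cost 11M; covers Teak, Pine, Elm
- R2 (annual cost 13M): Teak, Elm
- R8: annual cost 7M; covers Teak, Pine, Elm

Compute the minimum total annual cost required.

R7 alone covers Teak, Pine, Elm — every station.
Total annual cost: 4.
No cover costs less than 4.

4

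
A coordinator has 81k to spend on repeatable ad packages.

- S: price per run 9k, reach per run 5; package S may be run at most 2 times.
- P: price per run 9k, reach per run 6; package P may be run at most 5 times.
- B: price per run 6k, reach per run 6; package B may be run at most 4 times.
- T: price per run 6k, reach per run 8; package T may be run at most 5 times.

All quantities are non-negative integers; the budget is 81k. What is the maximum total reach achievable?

82

T has the best ratio (8/6); taking only T gives at most 5×8 = 40 (stopped by the supply cap of 5).
Mixing does better — 3×P, 4×B, and 5×T: price 81 ≤ 81, reach 3·6 + 4·6 + 5·8 = 82.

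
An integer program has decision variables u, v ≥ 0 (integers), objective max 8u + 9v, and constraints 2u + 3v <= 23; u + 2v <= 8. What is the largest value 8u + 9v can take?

64

(u,v)=(8,0) is feasible, giving 64.
(u,v)=(7,0) is feasible, giving 56.
No feasible integer point exceeds 64.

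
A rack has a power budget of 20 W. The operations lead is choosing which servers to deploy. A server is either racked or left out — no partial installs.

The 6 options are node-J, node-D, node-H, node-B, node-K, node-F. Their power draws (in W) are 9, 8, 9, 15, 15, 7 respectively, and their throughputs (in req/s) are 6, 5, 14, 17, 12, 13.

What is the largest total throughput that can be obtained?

27

node-J + node-F: power draw 9 + 7 = 16 ≤ 20, throughput 6 + 13 = 19.
node-H + node-F: power draw 9 + 7 = 16 ≤ 20, throughput 14 + 13 = 27.
node-J + node-H: power draw 9 + 9 = 18 ≤ 20, throughput 6 + 14 = 20.
Best is node-H and node-F with total throughput 27.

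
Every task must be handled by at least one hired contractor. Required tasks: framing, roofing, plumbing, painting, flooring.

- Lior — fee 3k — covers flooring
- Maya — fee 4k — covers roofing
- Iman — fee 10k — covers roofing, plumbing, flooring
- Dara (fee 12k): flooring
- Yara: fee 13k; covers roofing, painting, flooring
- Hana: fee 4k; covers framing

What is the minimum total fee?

This is a weighted set-cover instance.
The greedy cost-per-new-task heuristic would pick Lior, Maya, Hana, Iman, and Yara for 34, but a cheaper cover exists.
Choose Iman, Yara, and Hana: together they cover framing, roofing, plumbing, painting, flooring — every task.
Total fee: 10 + 13 + 4 = 27.
No cover costs less than 27.

27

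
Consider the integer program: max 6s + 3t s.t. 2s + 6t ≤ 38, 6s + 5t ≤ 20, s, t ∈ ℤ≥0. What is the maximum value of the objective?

18

Relaxing integrality, the LP optimum is 20.00 at (s,t) = (3.33, 0), which is not an integer point.
(s,t)=(3,0) is feasible, giving 18.
(s,t)=(2,1) is feasible, giving 15.
(s,t)=(2,0) is feasible, giving 12.
The best lattice point is (3,0), giving 18.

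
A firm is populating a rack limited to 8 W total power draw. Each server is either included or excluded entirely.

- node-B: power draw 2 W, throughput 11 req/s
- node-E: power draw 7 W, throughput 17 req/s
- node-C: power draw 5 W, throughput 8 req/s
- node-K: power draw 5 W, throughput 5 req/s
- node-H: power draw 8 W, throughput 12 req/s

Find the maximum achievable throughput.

19

This is an integer program with binary decision variables.
Take node-B and node-C: power draw 2 + 5 = 7 ≤ 8, throughput 11 + 8 = 19.
No other feasible combination does better.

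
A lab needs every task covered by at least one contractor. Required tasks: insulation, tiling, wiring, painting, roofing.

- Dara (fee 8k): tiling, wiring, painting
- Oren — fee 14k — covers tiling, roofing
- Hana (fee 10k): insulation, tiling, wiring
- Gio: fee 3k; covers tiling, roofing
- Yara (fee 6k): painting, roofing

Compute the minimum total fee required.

Choose Hana and Yara: together they cover insulation, tiling, wiring, painting, roofing — every task.
Total fee: 10 + 6 = 16.

16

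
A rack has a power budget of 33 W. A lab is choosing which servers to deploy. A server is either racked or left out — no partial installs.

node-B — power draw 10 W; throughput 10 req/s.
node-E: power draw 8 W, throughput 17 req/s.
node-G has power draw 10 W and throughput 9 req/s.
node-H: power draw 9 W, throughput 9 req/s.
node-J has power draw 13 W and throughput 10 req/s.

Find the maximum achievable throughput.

node-B + node-E + node-H: power draw 10 + 8 + 9 = 27 ≤ 33, throughput 10 + 17 + 9 = 36.
node-B + node-E + node-J: power draw 10 + 8 + 13 = 31 ≤ 33, throughput 10 + 17 + 10 = 37.
Best is node-B, node-E, and node-J with total throughput 37.

37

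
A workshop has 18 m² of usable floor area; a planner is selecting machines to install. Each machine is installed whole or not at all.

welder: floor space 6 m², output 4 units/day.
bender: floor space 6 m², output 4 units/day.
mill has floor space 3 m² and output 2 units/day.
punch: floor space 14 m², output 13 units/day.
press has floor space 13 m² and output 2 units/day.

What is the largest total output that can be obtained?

15

Allowing fractional choices, the relaxed optimum would be about 15.7, but machines are indivisible.
punch: floor space 14 ≤ 18, output 13.
welder + bender + mill: floor space 6 + 6 + 3 = 15 ≤ 18, output 4 + 4 + 2 = 10.
mill + punch: floor space 3 + 14 = 17 ≤ 18, output 2 + 13 = 15.
Best is mill and punch with total output 15.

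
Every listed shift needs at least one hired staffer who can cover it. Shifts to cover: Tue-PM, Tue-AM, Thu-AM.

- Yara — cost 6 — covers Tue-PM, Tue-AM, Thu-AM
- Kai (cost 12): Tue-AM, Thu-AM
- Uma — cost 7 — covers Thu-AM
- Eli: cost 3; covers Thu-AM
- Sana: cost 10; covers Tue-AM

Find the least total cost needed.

Yara alone covers Tue-PM, Tue-AM, Thu-AM — every shift.
Total cost: 6.
No cover costs less than 6.

6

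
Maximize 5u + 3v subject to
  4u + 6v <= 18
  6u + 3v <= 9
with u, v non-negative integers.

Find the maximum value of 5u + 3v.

9

(u,v)=(0,3): 4·0+6·3=18≤18, 6·0+3·3=9≤9, objective 9.
(u,v)=(0,2): 4·0+6·2=12≤18, 6·0+3·2=6≤9, objective 6.
The best lattice point is (0,3), giving 9.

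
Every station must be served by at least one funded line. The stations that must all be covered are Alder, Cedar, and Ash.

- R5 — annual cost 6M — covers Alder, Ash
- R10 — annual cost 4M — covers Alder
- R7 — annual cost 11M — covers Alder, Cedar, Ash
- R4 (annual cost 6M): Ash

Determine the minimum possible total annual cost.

This is an integer covering problem.
The greedy cost-per-new-station heuristic would pick R5 and R7 for 17, but a cheaper cover exists.
R7 alone covers Alder, Cedar, Ash — every station.
Total annual cost: 11.
No cover costs less than 11.

11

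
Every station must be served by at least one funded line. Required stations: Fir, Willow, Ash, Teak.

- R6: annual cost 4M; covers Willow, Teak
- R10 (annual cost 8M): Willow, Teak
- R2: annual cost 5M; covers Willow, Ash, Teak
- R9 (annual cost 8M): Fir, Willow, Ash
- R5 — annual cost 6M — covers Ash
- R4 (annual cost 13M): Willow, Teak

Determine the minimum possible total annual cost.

Choose R6 and R9: together they cover Fir, Willow, Ash, Teak — every station.
Total annual cost: 4 + 8 = 12.

12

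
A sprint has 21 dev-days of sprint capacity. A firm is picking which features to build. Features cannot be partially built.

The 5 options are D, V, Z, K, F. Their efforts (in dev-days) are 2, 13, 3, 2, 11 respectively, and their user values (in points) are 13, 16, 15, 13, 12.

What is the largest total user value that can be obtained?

57

D + Z + K + F: effort 2 + 3 + 2 + 11 = 18 ≤ 21, user value 13 + 15 + 13 + 12 = 53.
D + V + Z: effort 2 + 13 + 3 = 18 ≤ 21, user value 13 + 16 + 15 = 44.
D + V + Z + K: effort 2 + 13 + 3 + 2 = 20 ≤ 21, user value 13 + 16 + 15 + 13 = 57.
Best is D, V, Z, and K with total user value 57.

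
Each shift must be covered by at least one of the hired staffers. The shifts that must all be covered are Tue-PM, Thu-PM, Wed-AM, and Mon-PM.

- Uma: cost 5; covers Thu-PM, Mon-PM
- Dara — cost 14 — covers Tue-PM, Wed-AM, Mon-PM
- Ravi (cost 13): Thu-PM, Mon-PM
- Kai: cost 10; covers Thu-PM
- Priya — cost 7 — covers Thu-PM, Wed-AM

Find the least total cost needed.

This is an integer covering problem.
Choose Uma and Dara: together they cover Tue-PM, Thu-PM, Wed-AM, Mon-PM — every shift.
Total cost: 5 + 14 = 19.

19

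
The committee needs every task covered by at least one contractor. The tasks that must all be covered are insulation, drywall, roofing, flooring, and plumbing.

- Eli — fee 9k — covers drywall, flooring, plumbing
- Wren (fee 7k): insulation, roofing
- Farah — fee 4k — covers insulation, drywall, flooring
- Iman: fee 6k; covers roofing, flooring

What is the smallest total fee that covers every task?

16

This is an integer covering problem.
The greedy cost-per-new-task heuristic would pick Farah, Iman, and Eli for 19, but a cheaper cover exists.
Choose Eli and Wren: together they cover insulation, drywall, roofing, flooring, plumbing — every task.
Total fee: 9 + 7 = 16.
No cover costs less than 16.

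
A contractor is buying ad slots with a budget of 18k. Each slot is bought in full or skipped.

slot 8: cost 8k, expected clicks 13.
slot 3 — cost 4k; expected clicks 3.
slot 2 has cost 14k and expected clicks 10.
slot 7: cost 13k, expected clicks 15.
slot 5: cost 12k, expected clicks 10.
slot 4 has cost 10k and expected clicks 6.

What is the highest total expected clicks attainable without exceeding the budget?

19

slot 8 + slot 3: cost 8 + 4 = 12 ≤ 18, expected clicks 13 + 3 = 16.
slot 8 + slot 4: cost 8 + 10 = 18 ≤ 18, expected clicks 13 + 6 = 19.
slot 3 + slot 7: cost 4 + 13 = 17 ≤ 18, expected clicks 3 + 15 = 18.
Best is slot 8 and slot 4 with total expected clicks 19.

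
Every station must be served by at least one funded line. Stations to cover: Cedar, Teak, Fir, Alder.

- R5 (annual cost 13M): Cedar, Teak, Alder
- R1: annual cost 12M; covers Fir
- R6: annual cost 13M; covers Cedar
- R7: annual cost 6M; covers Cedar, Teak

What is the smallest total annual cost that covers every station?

25

The greedy cost-per-new-station heuristic would pick R7, R1, and R5 for 31, but a cheaper cover exists.
Choose R5 and R1: together they cover Cedar, Teak, Fir, Alder — every station.
Total annual cost: 13 + 12 = 25.
No cover costs less than 25.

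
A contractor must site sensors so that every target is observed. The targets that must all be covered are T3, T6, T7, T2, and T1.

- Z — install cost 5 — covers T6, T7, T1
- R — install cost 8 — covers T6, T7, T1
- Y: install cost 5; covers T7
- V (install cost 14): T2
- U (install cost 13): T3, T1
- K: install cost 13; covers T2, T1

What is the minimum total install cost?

31

Choose Z, U, and K: together they cover T3, T6, T7, T2, T1 — every target.
Total install cost: 5 + 13 + 13 = 31.
No cover costs less than 31.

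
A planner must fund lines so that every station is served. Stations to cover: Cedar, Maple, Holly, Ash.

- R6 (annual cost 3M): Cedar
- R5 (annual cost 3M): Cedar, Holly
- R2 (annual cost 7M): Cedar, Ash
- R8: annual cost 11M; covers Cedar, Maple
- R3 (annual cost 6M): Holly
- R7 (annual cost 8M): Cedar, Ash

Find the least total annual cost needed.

This is a weighted set-cover instance.
Choose R5, R2, and R8: together they cover Cedar, Maple, Holly, Ash — every station.
Total annual cost: 3 + 7 + 11 = 21.
No cover costs less than 21.

21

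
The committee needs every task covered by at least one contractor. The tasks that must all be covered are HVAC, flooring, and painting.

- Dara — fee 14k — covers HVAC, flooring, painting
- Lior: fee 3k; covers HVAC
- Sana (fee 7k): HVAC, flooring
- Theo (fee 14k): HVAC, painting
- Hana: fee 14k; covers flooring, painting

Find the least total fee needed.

14

The greedy cost-per-new-task heuristic would pick Lior and Dara for 17, but a cheaper cover exists.
Dara alone covers HVAC, flooring, painting — every task.
Total fee: 14.
No cover costs less than 14.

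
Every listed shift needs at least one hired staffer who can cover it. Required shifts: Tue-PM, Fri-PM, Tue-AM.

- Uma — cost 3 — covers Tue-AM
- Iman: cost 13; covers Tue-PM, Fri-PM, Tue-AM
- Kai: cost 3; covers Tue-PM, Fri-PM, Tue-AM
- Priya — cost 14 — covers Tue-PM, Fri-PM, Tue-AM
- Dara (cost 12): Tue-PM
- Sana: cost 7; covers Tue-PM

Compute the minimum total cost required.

3

This is a weighted set-cover instance.
Kai alone covers Tue-PM, Fri-PM, Tue-AM — every shift.
Total cost: 3.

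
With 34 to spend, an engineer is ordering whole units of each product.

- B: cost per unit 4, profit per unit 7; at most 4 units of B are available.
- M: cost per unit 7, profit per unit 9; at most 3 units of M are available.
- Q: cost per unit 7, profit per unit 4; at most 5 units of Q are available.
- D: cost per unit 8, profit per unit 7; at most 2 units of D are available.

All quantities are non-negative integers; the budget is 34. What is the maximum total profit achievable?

B has the best ratio (7/4); taking only B gives at most 4×7 = 28 (stopped by the supply cap of 4).
Mixing does better — 3×B and 3×M: cost 33 ≤ 34, profit 3·7 + 3·9 = 48.

48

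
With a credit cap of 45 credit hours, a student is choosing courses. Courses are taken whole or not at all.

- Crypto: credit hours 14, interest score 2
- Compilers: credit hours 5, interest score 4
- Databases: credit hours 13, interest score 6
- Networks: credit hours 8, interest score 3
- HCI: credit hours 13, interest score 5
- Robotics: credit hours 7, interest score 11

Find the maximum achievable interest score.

Allowing fractional choices, the relaxed optimum would be about 28.6, but courses are indivisible.
Compilers + Databases + Networks + Robotics: credit hours 5 + 13 + 8 + 7 = 33 ≤ 45, interest score 4 + 6 + 3 + 11 = 24.
Databases + Networks + HCI + Robotics: credit hours 13 + 8 + 13 + 7 = 41 ≤ 45, interest score 6 + 3 + 5 + 11 = 25.
Compilers + Databases + HCI + Robotics: credit hours 5 + 13 + 13 + 7 = 38 ≤ 45, interest score 4 + 6 + 5 + 11 = 26.
Best is Compilers, Databases, HCI, and Robotics with total interest score 26.

26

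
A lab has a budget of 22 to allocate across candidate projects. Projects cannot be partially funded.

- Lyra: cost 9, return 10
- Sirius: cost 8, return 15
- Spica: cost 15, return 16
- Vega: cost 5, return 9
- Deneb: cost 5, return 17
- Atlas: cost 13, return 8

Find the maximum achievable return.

This is an integer program with binary decision variables.
Allowing fractional choices, the relaxed optimum would be about 45.4, but projects are indivisible.
Lyra + Vega + Deneb: cost 9 + 5 + 5 = 19 ≤ 22, return 10 + 9 + 17 = 36.
Lyra + Sirius + Deneb: cost 9 + 8 + 5 = 22 ≤ 22, return 10 + 15 + 17 = 42.
Sirius + Vega + Deneb: cost 8 + 5 + 5 = 18 ≤ 22, return 15 + 9 + 17 = 41.
Best is Lyra, Sirius, and Deneb with total return 42.

42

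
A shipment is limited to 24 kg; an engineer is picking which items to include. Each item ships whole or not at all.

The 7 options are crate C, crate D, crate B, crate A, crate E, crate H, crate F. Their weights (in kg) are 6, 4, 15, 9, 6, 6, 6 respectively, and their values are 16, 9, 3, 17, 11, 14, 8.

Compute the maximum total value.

Take crate C, crate D, crate E, and crate H: weight 6 + 4 + 6 + 6 = 22 ≤ 24, value 16 + 9 + 11 + 14 = 50.
No other feasible combination does better.

50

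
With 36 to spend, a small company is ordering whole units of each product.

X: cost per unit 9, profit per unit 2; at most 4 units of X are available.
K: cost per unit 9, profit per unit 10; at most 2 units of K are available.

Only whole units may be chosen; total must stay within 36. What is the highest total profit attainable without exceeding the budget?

2×X and 2×K: cost 36 ≤ 36, profit 2·2 + 2·10 = 24.
1×X and 2×K: cost 27 ≤ 36, profit 1·2 + 2·10 = 22.
Best is 24.

24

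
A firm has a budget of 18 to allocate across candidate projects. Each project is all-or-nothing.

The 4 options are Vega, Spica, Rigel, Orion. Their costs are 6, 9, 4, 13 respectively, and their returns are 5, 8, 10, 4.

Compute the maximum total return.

Allowing fractional choices, the relaxed optimum would be about 22.2, but projects are indivisible.
Vega + Rigel: cost 6 + 4 = 10 ≤ 18, return 5 + 10 = 15.
Spica + Rigel: cost 9 + 4 = 13 ≤ 18, return 8 + 10 = 18.
Rigel + Orion: cost 4 + 13 = 17 ≤ 18, return 10 + 4 = 14.
Best is Spica and Rigel with total return 18.

18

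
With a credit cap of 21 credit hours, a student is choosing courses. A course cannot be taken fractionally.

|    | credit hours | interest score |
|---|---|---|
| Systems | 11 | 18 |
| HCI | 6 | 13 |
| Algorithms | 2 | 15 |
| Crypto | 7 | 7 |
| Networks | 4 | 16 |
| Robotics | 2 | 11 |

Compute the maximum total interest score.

62

Take HCI, Algorithms, Crypto, Networks, and Robotics: credit hours 6 + 2 + 7 + 4 + 2 = 21 ≤ 21, interest score 13 + 15 + 7 + 16 + 11 = 62.
No other feasible combination does better.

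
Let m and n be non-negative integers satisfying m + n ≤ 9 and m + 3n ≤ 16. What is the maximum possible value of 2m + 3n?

21

Relaxing integrality, the LP optimum is 21.50 at (m,n) = (5.5, 3.5), which is not an integer point.
(m,n)=(6,3): 1·6+1·3=9≤9, 1·6+3·3=15≤16, objective 21.
(m,n)=(4,4): 1·4+1·4=8≤9, 1·4+3·4=16≤16, objective 20.
(m,n)=(7,2): 1·7+1·2=9≤9, 1·7+3·2=13≤16, objective 20.
No feasible integer point exceeds 21.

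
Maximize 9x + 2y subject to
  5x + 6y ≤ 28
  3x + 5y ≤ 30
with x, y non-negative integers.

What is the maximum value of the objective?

(x,y)=(5,0): 5·5+6·0=25≤28, 3·5+5·0=15≤30, objective 45.
(x,y)=(4,1): 5·4+6·1=26≤28, 3·4+5·1=17≤30, objective 38.
(x,y)=(4,0): 5·4+6·0=20≤28, 3·4+5·0=12≤30, objective 36.
Maximum is 45 at (x,y)=(5,0).

45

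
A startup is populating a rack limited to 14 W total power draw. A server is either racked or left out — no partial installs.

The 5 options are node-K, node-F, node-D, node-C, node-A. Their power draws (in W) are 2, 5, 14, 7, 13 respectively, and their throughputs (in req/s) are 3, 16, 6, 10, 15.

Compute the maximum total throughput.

29

Take node-K, node-F, and node-C: power draw 2 + 5 + 7 = 14 ≤ 14, throughput 3 + 16 + 10 = 29.
No other feasible combination does better.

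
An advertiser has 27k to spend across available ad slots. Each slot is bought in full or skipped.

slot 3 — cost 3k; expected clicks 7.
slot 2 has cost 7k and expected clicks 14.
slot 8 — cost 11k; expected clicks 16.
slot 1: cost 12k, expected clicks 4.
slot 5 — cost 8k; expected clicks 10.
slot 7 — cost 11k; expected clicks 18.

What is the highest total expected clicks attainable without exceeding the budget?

42

Allowing fractional choices, the relaxed optimum would be about 47.7, but ad slots are indivisible.
slot 3 + slot 8 + slot 7: cost 3 + 11 + 11 = 25 ≤ 27, expected clicks 7 + 16 + 18 = 41.
slot 2 + slot 5 + slot 7: cost 7 + 8 + 11 = 26 ≤ 27, expected clicks 14 + 10 + 18 = 42.
Best is slot 2, slot 5, and slot 7 with total expected clicks 42.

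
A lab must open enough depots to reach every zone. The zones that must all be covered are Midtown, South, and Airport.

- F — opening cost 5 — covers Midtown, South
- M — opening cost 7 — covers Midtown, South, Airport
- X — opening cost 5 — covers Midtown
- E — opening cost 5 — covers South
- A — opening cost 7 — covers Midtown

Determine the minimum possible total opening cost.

M alone covers Midtown, South, Airport — every zone.
Total opening cost: 7.
No cover costs less than 7.

7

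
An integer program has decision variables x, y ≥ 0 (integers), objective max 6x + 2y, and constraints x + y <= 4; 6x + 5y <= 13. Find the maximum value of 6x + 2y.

12

Relaxing integrality, the LP optimum is 13.00 at (x,y) = (2.17, 0), which is not an integer point.
(x,y)=(2,0): 1·2+1·0=2≤4, 6·2+5·0=12≤13, objective 12.
(x,y)=(1,1): 1·1+1·1=2≤4, 6·1+5·1=11≤13, objective 8.
Maximum is 12 at (x,y)=(2,0).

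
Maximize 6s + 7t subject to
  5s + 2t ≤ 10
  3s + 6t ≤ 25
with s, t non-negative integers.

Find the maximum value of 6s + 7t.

(s,t)=(0,4): 5·0+2·4=8≤10, 3·0+6·4=24≤25, objective 28.
(s,t)=(0,3): 5·0+2·3=6≤10, 3·0+6·3=18≤25, objective 21.
(s,t)=(1,2): 5·1+2·2=9≤10, 3·1+6·2=15≤25, objective 20.
Maximum is 28 at (s,t)=(0,4).

28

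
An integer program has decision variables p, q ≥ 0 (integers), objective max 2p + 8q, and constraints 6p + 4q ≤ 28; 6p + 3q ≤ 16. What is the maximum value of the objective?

40

Relaxing integrality, the LP optimum is 42.67 at (p,q) = (0, 5.33), which is not an integer point.
(p,q)=(0,5): 6·0+4·5=20≤28, 6·0+3·5=15≤16, objective 40.
(p,q)=(0,4): 6·0+4·4=16≤28, 6·0+3·4=12≤16, objective 32.
The best lattice point is (0,5), giving 40.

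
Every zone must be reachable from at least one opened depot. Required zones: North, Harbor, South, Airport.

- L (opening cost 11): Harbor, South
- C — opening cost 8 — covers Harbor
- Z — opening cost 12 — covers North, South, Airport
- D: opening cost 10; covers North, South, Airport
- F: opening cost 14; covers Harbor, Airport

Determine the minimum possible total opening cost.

This is an integer covering problem.
Choose C and D: together they cover North, Harbor, South, Airport — every zone.
Total opening cost: 8 + 10 = 18.

18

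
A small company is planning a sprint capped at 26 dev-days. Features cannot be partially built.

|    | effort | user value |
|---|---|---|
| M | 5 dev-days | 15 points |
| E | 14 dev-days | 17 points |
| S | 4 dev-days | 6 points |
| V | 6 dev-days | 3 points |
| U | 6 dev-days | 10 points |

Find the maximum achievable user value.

42

This is an integer program with binary decision variables.
Take M, E, and U: effort 5 + 14 + 6 = 25 ≤ 26, user value 15 + 17 + 10 = 42.
No other feasible combination does better.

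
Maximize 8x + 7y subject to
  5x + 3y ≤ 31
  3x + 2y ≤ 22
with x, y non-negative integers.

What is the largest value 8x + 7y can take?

70

(x,y)=(0,10) is feasible, giving 70.
(x,y)=(0,9) is feasible, giving 63.
No feasible integer point exceeds 70.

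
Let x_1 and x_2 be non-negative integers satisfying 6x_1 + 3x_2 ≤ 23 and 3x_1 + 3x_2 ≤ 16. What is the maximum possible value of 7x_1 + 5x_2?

29

(x_1,x_2)=(2,3): 6·2+3·3=21≤23, 3·2+3·3=15≤16, objective 29.
(x_1,x_2)=(1,4): 6·1+3·4=18≤23, 3·1+3·4=15≤16, objective 27.
(x_1,x_2)=(2,2): 6·2+3·2=18≤23, 3·2+3·2=12≤16, objective 24.
The best lattice point is (2,3), giving 29.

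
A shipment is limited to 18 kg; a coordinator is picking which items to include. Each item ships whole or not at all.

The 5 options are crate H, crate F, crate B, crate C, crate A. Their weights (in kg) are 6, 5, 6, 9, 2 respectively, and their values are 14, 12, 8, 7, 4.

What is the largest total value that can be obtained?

Take crate H, crate F, and crate B: weight 6 + 5 + 6 = 17 ≤ 18, value 14 + 12 + 8 = 34.
No other feasible combination does better.

34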